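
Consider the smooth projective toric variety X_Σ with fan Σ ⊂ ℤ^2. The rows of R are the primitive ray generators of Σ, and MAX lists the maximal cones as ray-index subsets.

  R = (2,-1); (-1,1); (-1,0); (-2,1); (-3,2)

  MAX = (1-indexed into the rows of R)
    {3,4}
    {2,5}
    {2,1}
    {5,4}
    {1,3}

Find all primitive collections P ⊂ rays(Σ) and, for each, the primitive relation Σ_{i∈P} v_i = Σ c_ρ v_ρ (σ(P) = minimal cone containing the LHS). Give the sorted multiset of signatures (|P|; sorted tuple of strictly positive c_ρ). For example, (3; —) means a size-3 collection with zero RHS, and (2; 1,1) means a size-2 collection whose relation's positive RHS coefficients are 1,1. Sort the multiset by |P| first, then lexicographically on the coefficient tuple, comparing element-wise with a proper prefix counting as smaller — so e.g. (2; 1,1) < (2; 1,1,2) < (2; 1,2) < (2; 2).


Σ has 5 primitive collections:

  • {1,4}:  v_{1} + v_{4} = 0  →  sig = (2; —)
  • {1,5}:  v_{1} + v_{5} = v_{2}  →  sig = (2; 1)
  • {2,3}:  v_{2} + v_{3} = v_{4}  →  sig = (2; 1)
  • {2,4}:  v_{2} + v_{4} = v_{5}  →  sig = (2; 1)
  • {3,5}:  v_{3} + v_{5} = 2·v_{4}  →  sig = (2; 2)

Signatures (|P|; sorted positive RHS coefficients), sorted:
{ (2; —),  (2; 1) ×3,  (2; 2) }


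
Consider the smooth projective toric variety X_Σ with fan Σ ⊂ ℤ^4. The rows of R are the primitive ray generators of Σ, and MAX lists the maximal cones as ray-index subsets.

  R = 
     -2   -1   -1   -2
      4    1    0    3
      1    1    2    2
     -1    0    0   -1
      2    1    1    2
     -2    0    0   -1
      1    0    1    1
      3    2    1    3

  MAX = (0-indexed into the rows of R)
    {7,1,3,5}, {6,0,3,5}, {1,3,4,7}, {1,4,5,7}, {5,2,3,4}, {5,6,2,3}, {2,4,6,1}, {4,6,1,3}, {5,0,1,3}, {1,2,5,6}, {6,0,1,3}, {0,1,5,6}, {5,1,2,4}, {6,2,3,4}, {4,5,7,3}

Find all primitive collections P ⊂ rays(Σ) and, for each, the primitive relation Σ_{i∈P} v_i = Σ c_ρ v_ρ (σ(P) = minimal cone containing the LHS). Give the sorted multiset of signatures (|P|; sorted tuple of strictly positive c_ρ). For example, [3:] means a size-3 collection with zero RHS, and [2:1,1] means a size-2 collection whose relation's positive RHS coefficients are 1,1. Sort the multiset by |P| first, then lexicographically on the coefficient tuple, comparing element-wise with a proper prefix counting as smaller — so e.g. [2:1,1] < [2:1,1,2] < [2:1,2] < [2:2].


|primitive collections| = 9. Relations:

  P = {0,4}:  v_{0} + v_{4} = 0  ⟹  sig = [2:]
  P = {0,2}:  v_{0} + v_{2} = v_{5} + v_{6}  ⟹  sig = [2:1,1]
  P = {0,7}:  v_{0} + v_{7} = v_{1} + v_{3} + v_{5}  ⟹  sig = [2:1,1,1]
  P = {2,7}:  v_{2} + v_{7} = 3·v_{4} + v_{5}  ⟹  sig = [2:1,3]
  P = {6,7}:  v_{6} + v_{7} = 2·v_{4}  ⟹  sig = [2:2]
  P = {4,5,6}:  v_{4} + v_{5} + v_{6} = v_{2}  ⟹  sig = [3:1]
  P = {1,2,3}:  v_{1} + v_{2} + v_{3} = 2·v_{4}  ⟹  sig = [3:2]
  P = {1,3,4,5}:  v_{1} + v_{3} + v_{4} + v_{5} = v_{7}  ⟹  sig = [4:1]
  P = {1,3,5,6}:  v_{1} + v_{3} + v_{5} + v_{6} = v_{4}  ⟹  sig = [4:1]

Hence PRS(X_Σ) =
[[2:], [2:1,1], [2:1,1,1], [2:1,3], [2:2], [3:1], [3:2], [4:1], [4:1]]


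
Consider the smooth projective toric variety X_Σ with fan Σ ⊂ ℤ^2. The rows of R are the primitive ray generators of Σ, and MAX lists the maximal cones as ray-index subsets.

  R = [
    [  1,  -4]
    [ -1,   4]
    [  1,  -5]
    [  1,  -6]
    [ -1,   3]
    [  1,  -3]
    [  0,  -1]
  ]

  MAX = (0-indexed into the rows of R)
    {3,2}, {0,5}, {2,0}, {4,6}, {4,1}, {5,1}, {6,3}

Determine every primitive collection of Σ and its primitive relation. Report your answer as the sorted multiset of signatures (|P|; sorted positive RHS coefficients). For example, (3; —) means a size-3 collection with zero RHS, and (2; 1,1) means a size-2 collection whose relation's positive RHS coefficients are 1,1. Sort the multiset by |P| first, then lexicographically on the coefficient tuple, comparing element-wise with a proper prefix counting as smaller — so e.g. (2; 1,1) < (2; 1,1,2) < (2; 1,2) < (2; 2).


Primitive collections (14):

  {0,1}:  v_{0} + v_{1} = 0 ; sig = (2; —)
  {4,5}:  v_{4} + v_{5} = 0 ; sig = (2; —)
  {0,4}:  v_{0} + v_{4} = v_{6} ; sig = (2; 1)
  {0,6}:  v_{0} + v_{6} = v_{2} ; sig = (2; 1)
  {1,2}:  v_{1} + v_{2} = v_{6} ; sig = (2; 1)
  {1,6}:  v_{1} + v_{6} = v_{4} ; sig = (2; 1)
  {2,6}:  v_{2} + v_{6} = v_{3} ; sig = (2; 1)
  {5,6}:  v_{5} + v_{6} = v_{0} ; sig = (2; 1)
  {3,5}:  v_{3} + v_{5} = v_{0} + v_{2} ; sig = (2; 1,1)
  {0,3}:  v_{0} + v_{3} = 2·v_{2} ; sig = (2; 2)
  {1,3}:  v_{1} + v_{3} = 2·v_{6} ; sig = (2; 2)
  {2,4}:  v_{2} + v_{4} = 2·v_{6} ; sig = (2; 2)
  {2,5}:  v_{2} + v_{5} = 2·v_{0} ; sig = (2; 2)
  {3,4}:  v_{3} + v_{4} = 3·v_{6} ; sig = (2; 3)

Sorted signature multiset PRS(X):
    |P|=2: 14 collections, coeffs (), (), (1), (1), (1), (1), (1), (1), (1,1), (2), (2), (2), (2), (3)


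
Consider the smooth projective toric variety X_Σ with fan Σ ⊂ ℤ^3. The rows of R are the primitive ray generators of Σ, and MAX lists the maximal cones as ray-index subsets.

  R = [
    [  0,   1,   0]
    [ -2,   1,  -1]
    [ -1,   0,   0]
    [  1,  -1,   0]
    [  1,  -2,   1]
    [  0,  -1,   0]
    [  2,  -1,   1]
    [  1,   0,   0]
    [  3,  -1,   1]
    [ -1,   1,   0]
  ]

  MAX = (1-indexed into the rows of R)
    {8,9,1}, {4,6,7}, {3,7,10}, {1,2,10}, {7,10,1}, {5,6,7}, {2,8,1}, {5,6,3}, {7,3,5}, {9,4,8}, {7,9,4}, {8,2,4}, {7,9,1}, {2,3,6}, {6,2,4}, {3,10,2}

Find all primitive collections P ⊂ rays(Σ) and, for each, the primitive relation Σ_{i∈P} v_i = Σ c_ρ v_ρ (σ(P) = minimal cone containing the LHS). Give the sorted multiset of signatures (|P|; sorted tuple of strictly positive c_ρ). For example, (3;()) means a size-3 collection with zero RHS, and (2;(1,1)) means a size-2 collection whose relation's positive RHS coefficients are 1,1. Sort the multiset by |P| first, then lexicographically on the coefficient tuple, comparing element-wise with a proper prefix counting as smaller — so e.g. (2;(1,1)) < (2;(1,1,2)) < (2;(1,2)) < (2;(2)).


22 collections generate NE(X_Σ); each relation:

  P={1,6}:  v_{1} + v_{6} = 0 ; sig = (2;())
  P={2,7}:  v_{2} + v_{7} = 0 ; sig = (2;())
  P={3,8}:  v_{3} + v_{8} = 0 ; sig = (2;())
  P={4,10}:  v_{4} + v_{10} = 0 ; sig = (2;())
  P={1,3}:  v_{1} + v_{3} = v_{10} ; sig = (2;(1))
  P={1,4}:  v_{1} + v_{4} = v_{8} ; sig = (2;(1))
  P={2,9}:  v_{2} + v_{9} = v_{8} ; sig = (2;(1))
  P={3,4}:  v_{3} + v_{4} = v_{6} ; sig = (2;(1))
  P={3,9}:  v_{3} + v_{9} = v_{7} ; sig = (2;(1))
  P={6,8}:  v_{6} + v_{8} = v_{4} ; sig = (2;(1))
  P={6,10}:  v_{6} + v_{10} = v_{3} ; sig = (2;(1))
  P={7,8}:  v_{7} + v_{8} = v_{9} ; sig = (2;(1))
  P={8,10}:  v_{8} + v_{10} = v_{1} ; sig = (2;(1))
  P={1,5}:  v_{1} + v_{5} = v_{3} + v_{7} ; sig = (2;(1,1))
  P={2,5}:  v_{2} + v_{5} = v_{3} + v_{6} ; sig = (2;(1,1))
  P={5,8}:  v_{5} + v_{8} = v_{6} + v_{7} ; sig = (2;(1,1))
  P={6,9}:  v_{6} + v_{9} = v_{4} + v_{7} ; sig = (2;(1,1))
  P={9,10}:  v_{9} + v_{10} = v_{1} + v_{7} ; sig = (2;(1,1))
  P={4,5}:  v_{4} + v_{5} = 2·v_{6} + v_{7} ; sig = (2;(1,2))
  P={5,9}:  v_{5} + v_{9} = v_{6} + 2·v_{7} ; sig = (2;(1,2))
  P={5,10}:  v_{5} + v_{10} = 2·v_{3} + v_{7} ; sig = (2;(1,2))
  P={3,6,7}:  v_{3} + v_{6} + v_{7} = v_{5} ; sig = (3;(1))

so the primitive-relation signature multiset is
[(2;()), (2;()), (2;()), (2;()), (2;(1)), (2;(1)), (2;(1)), (2;(1)), (2;(1)), (2;(1)), (2;(1)), (2;(1)), (2;(1)), (2;(1,1)), (2;(1,1)), (2;(1,1)), (2;(1,1)), (2;(1,1)), (2;(1,2)), (2;(1,2)), (2;(1,2)), (3;(1))]


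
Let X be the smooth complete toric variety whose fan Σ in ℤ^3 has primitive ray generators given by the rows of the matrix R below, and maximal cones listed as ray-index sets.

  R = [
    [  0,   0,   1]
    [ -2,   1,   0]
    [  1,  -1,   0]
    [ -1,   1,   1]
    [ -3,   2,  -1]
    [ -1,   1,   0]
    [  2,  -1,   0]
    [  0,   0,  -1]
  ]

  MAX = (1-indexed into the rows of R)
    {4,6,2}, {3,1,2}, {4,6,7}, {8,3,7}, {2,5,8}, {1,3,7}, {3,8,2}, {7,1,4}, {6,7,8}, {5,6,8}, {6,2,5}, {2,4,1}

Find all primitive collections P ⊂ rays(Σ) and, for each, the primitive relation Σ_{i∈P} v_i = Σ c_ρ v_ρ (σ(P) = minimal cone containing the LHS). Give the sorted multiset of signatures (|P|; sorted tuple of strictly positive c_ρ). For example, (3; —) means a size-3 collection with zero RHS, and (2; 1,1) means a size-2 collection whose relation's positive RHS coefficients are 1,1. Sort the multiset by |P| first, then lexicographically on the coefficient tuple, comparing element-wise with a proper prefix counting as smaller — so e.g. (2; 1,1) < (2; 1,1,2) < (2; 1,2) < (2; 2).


Minimal non-faces — 11 found among 8 rays, 12 max cones:

  P={1,8}:  v_{1} + v_{8} = 0 — sig = (2; —)
  P={2,7}:  v_{2} + v_{7} = 0 — sig = (2; —)
  P={3,6}:  v_{3} + v_{6} = 0 — sig = (2; —)
  P={1,6}:  v_{1} + v_{6} = v_{4} — sig = (2; 1)
  P={3,4}:  v_{3} + v_{4} = v_{1} — sig = (2; 1)
  P={4,8}:  v_{4} + v_{8} = v_{6} — sig = (2; 1)
  P={1,5}:  v_{1} + v_{5} = v_{2} + v_{6} — sig = (2; 1,1)
  P={3,5}:  v_{3} + v_{5} = v_{2} + v_{8} — sig = (2; 1,1)
  P={5,7}:  v_{5} + v_{7} = v_{6} + v_{8} — sig = (2; 1,1)
  P={4,5}:  v_{4} + v_{5} = v_{2} + 2·v_{6} — sig = (2; 1,2)
  P={2,6,8}:  v_{2} + v_{6} + v_{8} = v_{5} — sig = (3; 1)

Hence PRS(X_Σ) =
{ (2; —) ×3,  (2; 1) ×3,  (2; 1,1) ×3,  (2; 1,2),  (3; 1) }


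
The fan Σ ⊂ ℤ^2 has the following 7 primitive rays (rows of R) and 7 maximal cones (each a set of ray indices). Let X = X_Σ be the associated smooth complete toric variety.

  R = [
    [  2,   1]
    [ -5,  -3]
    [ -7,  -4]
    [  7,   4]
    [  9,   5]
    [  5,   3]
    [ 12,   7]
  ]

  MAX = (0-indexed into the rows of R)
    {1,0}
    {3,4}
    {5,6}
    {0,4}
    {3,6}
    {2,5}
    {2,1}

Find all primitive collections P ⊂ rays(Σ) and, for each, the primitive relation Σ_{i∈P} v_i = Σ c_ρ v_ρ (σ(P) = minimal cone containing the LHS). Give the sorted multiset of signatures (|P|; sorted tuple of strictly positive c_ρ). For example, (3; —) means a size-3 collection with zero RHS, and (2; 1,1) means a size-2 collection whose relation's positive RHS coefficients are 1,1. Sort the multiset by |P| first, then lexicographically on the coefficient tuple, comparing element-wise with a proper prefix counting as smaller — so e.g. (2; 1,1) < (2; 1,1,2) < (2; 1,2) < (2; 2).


Δ(Σ) — 7 vertices, 14 min non-faces:

  P={1,5}:  v_{1} + v_{5} = 0 — sig = (2; —)
  P={2,3}:  v_{2} + v_{3} = 0 — sig = (2; —)
  P={0,2}:  v_{0} + v_{2} = v_{1} — sig = (2; 1)
  P={0,3}:  v_{0} + v_{3} = v_{4} — sig = (2; 1)
  P={0,5}:  v_{0} + v_{5} = v_{3} — sig = (2; 1)
  P={1,3}:  v_{1} + v_{3} = v_{0} — sig = (2; 1)
  P={1,6}:  v_{1} + v_{6} = v_{3} — sig = (2; 1)
  P={2,4}:  v_{2} + v_{4} = v_{0} — sig = (2; 1)
  P={2,6}:  v_{2} + v_{6} = v_{5} — sig = (2; 1)
  P={3,5}:  v_{3} + v_{5} = v_{6} — sig = (2; 1)
  P={0,6}:  v_{0} + v_{6} = 2·v_{3} — sig = (2; 2)
  P={1,4}:  v_{1} + v_{4} = 2·v_{0} — sig = (2; 2)
  P={4,5}:  v_{4} + v_{5} = 2·v_{3} — sig = (2; 2)
  P={4,6}:  v_{4} + v_{6} = 3·v_{3} — sig = (2; 3)

Hence PRS(X_Σ) =
[(2; —), (2; —), (2; 1), (2; 1), (2; 1), (2; 1), (2; 1), (2; 1), (2; 1), (2; 1), (2; 2), (2; 2), (2; 2), (2; 3)]


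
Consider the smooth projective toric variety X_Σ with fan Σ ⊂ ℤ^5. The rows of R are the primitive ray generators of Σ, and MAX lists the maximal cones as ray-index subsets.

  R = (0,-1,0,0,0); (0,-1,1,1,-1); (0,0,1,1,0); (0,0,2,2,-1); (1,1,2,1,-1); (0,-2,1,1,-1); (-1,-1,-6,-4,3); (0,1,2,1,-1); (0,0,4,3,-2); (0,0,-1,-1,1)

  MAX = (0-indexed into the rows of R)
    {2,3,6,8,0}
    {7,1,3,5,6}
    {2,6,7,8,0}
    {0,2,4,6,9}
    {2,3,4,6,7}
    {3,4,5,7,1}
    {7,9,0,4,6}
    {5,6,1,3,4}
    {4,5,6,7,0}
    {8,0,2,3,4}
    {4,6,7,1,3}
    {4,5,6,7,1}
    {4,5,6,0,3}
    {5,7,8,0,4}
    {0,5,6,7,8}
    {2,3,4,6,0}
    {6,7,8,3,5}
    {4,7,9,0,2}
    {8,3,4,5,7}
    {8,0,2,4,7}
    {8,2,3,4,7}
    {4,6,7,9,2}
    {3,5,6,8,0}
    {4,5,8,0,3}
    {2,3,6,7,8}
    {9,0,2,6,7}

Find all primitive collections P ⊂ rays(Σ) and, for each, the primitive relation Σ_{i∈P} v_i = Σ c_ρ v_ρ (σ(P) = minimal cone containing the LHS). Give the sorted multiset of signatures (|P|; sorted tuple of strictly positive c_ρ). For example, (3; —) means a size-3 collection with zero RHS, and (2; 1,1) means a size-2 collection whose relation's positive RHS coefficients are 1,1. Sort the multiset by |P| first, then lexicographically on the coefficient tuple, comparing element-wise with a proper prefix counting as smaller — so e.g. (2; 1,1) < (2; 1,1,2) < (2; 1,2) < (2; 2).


12 minimal non-faces of Δ(Σ) (on 10 rays):

  • {0,1}:  v_{0} + v_{1} = v_{5}  so sig = (2; 1)
  • {1,9}:  v_{1} + v_{9} = v_{0}  so sig = (2; 1)
  • {3,9}:  v_{3} + v_{9} = v_{2}  so sig = (2; 1)
  • {1,2}:  v_{1} + v_{2} = v_{0} + v_{3}  so sig = (2; 1,1)
  • {1,8}:  v_{1} + v_{8} = v_{3} + v_{5} + v_{7}  so sig = (2; 1,1,1)
  • {8,9}:  v_{8} + v_{9} = v_{0} + v_{2} + v_{7}  so sig = (2; 1,1,1)
  • {2,5}:  v_{2} + v_{5} = 2·v_{0} + v_{3}  so sig = (2; 1,2)
  • {5,9}:  v_{5} + v_{9} = 2·v_{0}  so sig = (2; 2)
  • {4,6,8}:  v_{4} + v_{6} + v_{8} = 0  so sig = (3; —)
  • {0,3,7}:  v_{0} + v_{3} + v_{7} = v_{8}  so sig = (3; 1)
  • {0,2,4,6,7}:  v_{0} + v_{2} + v_{4} + v_{6} + v_{7} = v_{9}  so sig = (5; 1)
  • {3,4,5,6,7}:  v_{3} + v_{4} + v_{5} + v_{6} + v_{7} = v_{1}  so sig = (5; 1)

Signatures (|P|; sorted positive RHS coefficients), sorted:
    |P|=2: 8 collections, coeffs (1), (1), (1), (1,1), (1,1,1), (1,1,1), (1,2), (2)
    |P|=3: 2 collections, coeffs (), (1)
    |P|=5: 2 collections, coeffs (1), (1)


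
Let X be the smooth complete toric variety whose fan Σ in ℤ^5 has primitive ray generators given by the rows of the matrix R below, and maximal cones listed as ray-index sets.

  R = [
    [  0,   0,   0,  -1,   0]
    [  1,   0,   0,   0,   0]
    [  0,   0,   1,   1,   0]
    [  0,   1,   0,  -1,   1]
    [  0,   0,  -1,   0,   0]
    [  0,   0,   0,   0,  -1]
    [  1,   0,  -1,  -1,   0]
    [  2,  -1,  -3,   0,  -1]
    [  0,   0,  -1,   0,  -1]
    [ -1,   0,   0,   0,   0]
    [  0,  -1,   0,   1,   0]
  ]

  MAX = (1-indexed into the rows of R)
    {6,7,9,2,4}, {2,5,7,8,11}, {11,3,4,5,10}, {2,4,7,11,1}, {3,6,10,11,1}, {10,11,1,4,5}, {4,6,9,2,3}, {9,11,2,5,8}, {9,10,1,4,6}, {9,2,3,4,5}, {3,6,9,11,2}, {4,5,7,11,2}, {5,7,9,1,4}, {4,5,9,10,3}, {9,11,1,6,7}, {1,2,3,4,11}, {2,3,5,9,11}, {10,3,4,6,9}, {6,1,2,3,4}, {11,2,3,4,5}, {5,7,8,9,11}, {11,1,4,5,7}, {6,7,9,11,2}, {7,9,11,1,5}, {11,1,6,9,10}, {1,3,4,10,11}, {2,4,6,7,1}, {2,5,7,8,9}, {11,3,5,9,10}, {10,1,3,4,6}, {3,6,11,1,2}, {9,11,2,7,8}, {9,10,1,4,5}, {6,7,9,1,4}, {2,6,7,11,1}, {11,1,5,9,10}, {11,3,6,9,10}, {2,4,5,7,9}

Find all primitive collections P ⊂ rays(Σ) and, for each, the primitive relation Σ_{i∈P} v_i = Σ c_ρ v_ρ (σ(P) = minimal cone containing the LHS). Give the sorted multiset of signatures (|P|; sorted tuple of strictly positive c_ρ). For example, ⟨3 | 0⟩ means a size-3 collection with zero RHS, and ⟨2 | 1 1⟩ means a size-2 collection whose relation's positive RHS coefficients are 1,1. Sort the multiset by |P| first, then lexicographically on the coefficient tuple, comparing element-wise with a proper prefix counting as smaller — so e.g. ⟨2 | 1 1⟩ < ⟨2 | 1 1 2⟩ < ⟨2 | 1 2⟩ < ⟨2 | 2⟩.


Δ(Σ) — 11 vertices, 16 min non-faces:

  P = {2,10}:  v_{2} + v_{10} = 0 ; sig = ⟨2 | 0⟩
  P = {3,7}:  v_{3} + v_{7} = v_{2} ; sig = ⟨2 | 1⟩
  P = {5,6}:  v_{5} + v_{6} = v_{9} ; sig = ⟨2 | 1⟩
  P = {7,10}:  v_{7} + v_{10} = v_{1} + v_{5} ; sig = ⟨2 | 1 1⟩
  P = {8,10}:  v_{8} + v_{10} = v_{5} + v_{7} + v_{9} + v_{11} ; sig = ⟨2 | 1 1 1 1⟩
  P = {3,8}:  v_{3} + v_{8} = 2·v_{2} + v_{5} + v_{9} + v_{11} ; sig = ⟨2 | 1 1 1 2⟩
  P = {6,8}:  v_{6} + v_{8} = v_{2} + v_{7} + 2·v_{9} + v_{11} ; sig = ⟨2 | 1 1 1 2⟩
  P = {1,8}:  v_{1} + v_{8} = 2·v_{7} + v_{9} + v_{11} ; sig = ⟨2 | 1 1 2⟩
  P = {4,8}:  v_{4} + v_{8} = v_{2} + 2·v_{5} + v_{7} ; sig = ⟨2 | 1 1 2⟩
  P = {1,3,5}:  v_{1} + v_{3} + v_{5} = 0 ; sig = ⟨3 | 0⟩
  P = {4,6,11}:  v_{4} + v_{6} + v_{11} = 0 ; sig = ⟨3 | 0⟩
  P = {1,2,5}:  v_{1} + v_{2} + v_{5} = v_{7} ; sig = ⟨3 | 1⟩
  P = {1,3,9}:  v_{1} + v_{3} + v_{9} = v_{6} ; sig = ⟨3 | 1⟩
  P = {4,9,11}:  v_{4} + v_{9} + v_{11} = v_{5} ; sig = ⟨3 | 1⟩
  P = {1,2,9}:  v_{1} + v_{2} + v_{9} = v_{6} + v_{7} ; sig = ⟨3 | 1 1⟩
  P = {2,5,7,9,11}:  v_{2} + v_{5} + v_{7} + v_{9} + v_{11} = v_{8} ; sig = ⟨5 | 1⟩

Signatures (|P|; sorted positive RHS coefficients), sorted:
    |P|=2: 9 collections, coeffs (), (1), (1), (1,1), (1,1,1,1), (1,1,1,2), (1,1,1,2), (1,1,2), (1,1,2)
    |P|=3: 6 collections, coeffs (), (), (1), (1), (1), (1,1)
    |P|=5: 1 collection, coeffs (1)


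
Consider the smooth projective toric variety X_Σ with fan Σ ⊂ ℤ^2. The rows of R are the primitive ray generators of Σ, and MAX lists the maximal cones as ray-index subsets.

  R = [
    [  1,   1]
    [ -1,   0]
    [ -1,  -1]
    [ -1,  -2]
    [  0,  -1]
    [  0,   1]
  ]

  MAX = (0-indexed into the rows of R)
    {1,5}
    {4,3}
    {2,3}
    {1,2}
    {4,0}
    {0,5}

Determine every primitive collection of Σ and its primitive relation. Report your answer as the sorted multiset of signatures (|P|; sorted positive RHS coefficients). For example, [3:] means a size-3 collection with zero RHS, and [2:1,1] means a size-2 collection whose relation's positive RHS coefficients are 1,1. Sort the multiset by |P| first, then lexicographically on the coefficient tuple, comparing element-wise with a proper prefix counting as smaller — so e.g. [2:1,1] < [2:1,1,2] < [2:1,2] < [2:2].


9 minimal non-faces of Δ(Σ) (on 6 rays):

  {0,2}:  v_{0} + v_{2} = 0  ⟹  sig = [2:]
  {4,5}:  v_{4} + v_{5} = 0  ⟹  sig = [2:]
  {0,1}:  v_{0} + v_{1} = v_{5}  ⟹  sig = [2:1]
  {0,3}:  v_{0} + v_{3} = v_{4}  ⟹  sig = [2:1]
  {1,4}:  v_{1} + v_{4} = v_{2}  ⟹  sig = [2:1]
  {2,4}:  v_{2} + v_{4} = v_{3}  ⟹  sig = [2:1]
  {2,5}:  v_{2} + v_{5} = v_{1}  ⟹  sig = [2:1]
  {3,5}:  v_{3} + v_{5} = v_{2}  ⟹  sig = [2:1]
  {1,3}:  v_{1} + v_{3} = 2·v_{2}  ⟹  sig = [2:2]

Hence PRS(X_Σ) =
{ [2:] ×2,  [2:1] ×6,  [2:2] }


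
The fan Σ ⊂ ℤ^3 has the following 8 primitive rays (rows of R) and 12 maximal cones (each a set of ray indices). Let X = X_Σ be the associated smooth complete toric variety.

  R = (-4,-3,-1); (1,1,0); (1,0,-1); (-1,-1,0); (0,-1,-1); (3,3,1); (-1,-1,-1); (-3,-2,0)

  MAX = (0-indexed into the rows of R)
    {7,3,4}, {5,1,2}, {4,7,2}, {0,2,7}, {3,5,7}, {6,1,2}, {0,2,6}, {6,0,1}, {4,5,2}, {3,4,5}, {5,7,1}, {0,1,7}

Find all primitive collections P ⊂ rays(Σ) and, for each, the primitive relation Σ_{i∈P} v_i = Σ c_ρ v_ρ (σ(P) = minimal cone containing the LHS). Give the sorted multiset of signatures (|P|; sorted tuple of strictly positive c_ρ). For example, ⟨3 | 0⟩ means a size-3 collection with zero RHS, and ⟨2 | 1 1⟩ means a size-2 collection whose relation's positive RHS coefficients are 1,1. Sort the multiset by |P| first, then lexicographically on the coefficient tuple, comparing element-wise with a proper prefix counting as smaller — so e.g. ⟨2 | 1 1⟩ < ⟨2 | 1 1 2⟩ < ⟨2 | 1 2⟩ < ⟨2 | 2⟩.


Σ has 14 primitive collections:

  P = {1,3}:  v_{1} + v_{3} = 0 ; sig = ⟨2 | 0⟩
  P = {1,4}:  v_{1} + v_{4} = v_{2} ; sig = ⟨2 | 1⟩
  P = {2,3}:  v_{2} + v_{3} = v_{4} ; sig = ⟨2 | 1⟩
  P = {6,7}:  v_{6} + v_{7} = v_{0} ; sig = ⟨2 | 1⟩
  P = {3,6}:  v_{3} + v_{6} = v_{2} + v_{7} ; sig = ⟨2 | 1 1⟩
  P = {0,3}:  v_{0} + v_{3} = v_{2} + 2·v_{7} ; sig = ⟨2 | 1 2⟩
  P = {0,5}:  v_{0} + v_{5} = 2·v_{1} + v_{7} ; sig = ⟨2 | 1 2⟩
  P = {4,6}:  v_{4} + v_{6} = 2·v_{2} + v_{7} ; sig = ⟨2 | 1 2⟩
  P = {5,6}:  v_{5} + v_{6} = 2·v_{1} ; sig = ⟨2 | 2⟩
  P = {0,4}:  v_{0} + v_{4} = 2·v_{2} + 2·v_{7} ; sig = ⟨2 | 2 2⟩
  P = {4,5,7}:  v_{4} + v_{5} + v_{7} = 0 ; sig = ⟨3 | 0⟩
  P = {1,2,7}:  v_{1} + v_{2} + v_{7} = v_{6} ; sig = ⟨3 | 1⟩
  P = {2,5,7}:  v_{2} + v_{5} + v_{7} = v_{1} ; sig = ⟨3 | 1⟩
  P = {0,1,2}:  v_{0} + v_{1} + v_{2} = 2·v_{6} ; sig = ⟨3 | 2⟩

Hence PRS(X_Σ) =
{ ⟨2 | 0⟩,  ⟨2 | 1⟩ ×3,  ⟨2 | 1 1⟩,  ⟨2 | 1 2⟩ ×3,  ⟨2 | 2⟩,  ⟨2 | 2 2⟩,  ⟨3 | 0⟩,  ⟨3 | 1⟩ ×2,  ⟨3 | 2⟩ }


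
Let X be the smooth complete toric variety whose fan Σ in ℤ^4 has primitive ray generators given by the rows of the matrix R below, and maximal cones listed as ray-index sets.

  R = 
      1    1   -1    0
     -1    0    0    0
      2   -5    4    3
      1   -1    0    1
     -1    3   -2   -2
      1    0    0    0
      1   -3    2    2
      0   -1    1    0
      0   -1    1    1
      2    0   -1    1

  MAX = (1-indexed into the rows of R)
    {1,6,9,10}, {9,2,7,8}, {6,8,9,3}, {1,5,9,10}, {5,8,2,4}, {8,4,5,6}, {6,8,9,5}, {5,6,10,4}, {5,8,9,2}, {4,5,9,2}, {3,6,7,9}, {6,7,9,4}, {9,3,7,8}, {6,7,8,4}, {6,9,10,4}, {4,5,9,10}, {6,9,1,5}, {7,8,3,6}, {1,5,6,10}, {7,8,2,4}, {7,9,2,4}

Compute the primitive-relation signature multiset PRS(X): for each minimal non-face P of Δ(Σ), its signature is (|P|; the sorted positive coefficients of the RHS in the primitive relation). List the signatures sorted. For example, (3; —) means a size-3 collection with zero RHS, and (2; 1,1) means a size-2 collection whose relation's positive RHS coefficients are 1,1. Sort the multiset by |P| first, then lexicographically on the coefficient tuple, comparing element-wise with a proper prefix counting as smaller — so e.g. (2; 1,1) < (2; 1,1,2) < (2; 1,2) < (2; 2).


Minimal non-faces — 18 found among 10 rays, 21 max cones:

  {2,6}:  v_{2} + v_{6} = 0 ; sig = (2; —)
  {5,7}:  v_{5} + v_{7} = 0 ; sig = (2; —)
  {1,4}:  v_{1} + v_{4} = v_{10} ; sig = (2; 1)
  {1,8}:  v_{1} + v_{8} = v_{6} ; sig = (2; 1)
  {8,10}:  v_{8} + v_{10} = v_{4} + v_{6} ; sig = (2; 1,1)
  {1,2}:  v_{1} + v_{2} = v_{4} + v_{5} + v_{9} ; sig = (2; 1,1,1)
  {1,7}:  v_{1} + v_{7} = v_{4} + v_{6} + v_{9} ; sig = (2; 1,1,1)
  {2,3}:  v_{2} + v_{3} = v_{7} + v_{8} + v_{9} ; sig = (2; 1,1,1)
  {3,5}:  v_{3} + v_{5} = v_{6} + v_{8} + v_{9} ; sig = (2; 1,1,1)
  {3,10}:  v_{3} + v_{10} = v_{4} + 2·v_{6} + v_{7} + v_{9} ; sig = (2; 1,1,1,2)
  {1,3}:  v_{1} + v_{3} = 2·v_{6} + v_{7} + v_{9} ; sig = (2; 1,1,2)
  {2,10}:  v_{2} + v_{10} = 2·v_{4} + v_{5} + v_{9} ; sig = (2; 1,1,2)
  {7,10}:  v_{7} + v_{10} = 2·v_{4} + v_{6} + v_{9} ; sig = (2; 1,1,2)
  {3,4}:  v_{3} + v_{4} = v_{6} + 2·v_{7} ; sig = (2; 1,2)
  {4,8,9}:  v_{4} + v_{8} + v_{9} = v_{7} ; sig = (3; 1)
  {4,5,6,9}:  v_{4} + v_{5} + v_{6} + v_{9} = v_{1} ; sig = (4; 1)
  {6,7,8,9}:  v_{6} + v_{7} + v_{8} + v_{9} = v_{3} ; sig = (4; 1)
  {5,6,9,10}:  v_{5} + v_{6} + v_{9} + v_{10} = 2·v_{1} ; sig = (4; 2)

Hence PRS(X_Σ) =
[(2; —), (2; —), (2; 1), (2; 1), (2; 1,1), (2; 1,1,1), (2; 1,1,1), (2; 1,1,1), (2; 1,1,1), (2; 1,1,1,2), (2; 1,1,2), (2; 1,1,2), (2; 1,1,2), (2; 1,2), (3; 1), (4; 1), (4; 1), (4; 2)]


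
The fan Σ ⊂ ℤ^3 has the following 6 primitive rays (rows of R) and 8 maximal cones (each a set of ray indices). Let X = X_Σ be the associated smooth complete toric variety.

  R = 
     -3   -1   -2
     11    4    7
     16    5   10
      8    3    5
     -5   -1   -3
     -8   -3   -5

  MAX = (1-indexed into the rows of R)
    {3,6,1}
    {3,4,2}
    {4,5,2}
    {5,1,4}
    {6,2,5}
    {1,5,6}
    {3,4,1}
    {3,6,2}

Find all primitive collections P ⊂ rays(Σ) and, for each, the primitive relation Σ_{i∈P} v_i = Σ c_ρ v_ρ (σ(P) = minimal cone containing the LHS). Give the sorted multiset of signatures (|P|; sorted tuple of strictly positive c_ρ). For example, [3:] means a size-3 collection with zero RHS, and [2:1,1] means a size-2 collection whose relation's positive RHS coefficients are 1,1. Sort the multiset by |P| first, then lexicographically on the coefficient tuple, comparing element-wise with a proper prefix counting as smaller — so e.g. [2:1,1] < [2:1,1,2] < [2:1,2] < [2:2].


Δ(Σ) — 6 vertices, 3 min non-faces:

  • {4,6}:  v_{4} + v_{6} = 0 — sig = [2:]
  • {1,2}:  v_{1} + v_{2} = v_{4} — sig = [2:1]
  • {3,5}:  v_{3} + v_{5} = v_{2} — sig = [2:1]

Signatures (|P|; sorted positive RHS coefficients), sorted:
[[2:], [2:1], [2:1]]


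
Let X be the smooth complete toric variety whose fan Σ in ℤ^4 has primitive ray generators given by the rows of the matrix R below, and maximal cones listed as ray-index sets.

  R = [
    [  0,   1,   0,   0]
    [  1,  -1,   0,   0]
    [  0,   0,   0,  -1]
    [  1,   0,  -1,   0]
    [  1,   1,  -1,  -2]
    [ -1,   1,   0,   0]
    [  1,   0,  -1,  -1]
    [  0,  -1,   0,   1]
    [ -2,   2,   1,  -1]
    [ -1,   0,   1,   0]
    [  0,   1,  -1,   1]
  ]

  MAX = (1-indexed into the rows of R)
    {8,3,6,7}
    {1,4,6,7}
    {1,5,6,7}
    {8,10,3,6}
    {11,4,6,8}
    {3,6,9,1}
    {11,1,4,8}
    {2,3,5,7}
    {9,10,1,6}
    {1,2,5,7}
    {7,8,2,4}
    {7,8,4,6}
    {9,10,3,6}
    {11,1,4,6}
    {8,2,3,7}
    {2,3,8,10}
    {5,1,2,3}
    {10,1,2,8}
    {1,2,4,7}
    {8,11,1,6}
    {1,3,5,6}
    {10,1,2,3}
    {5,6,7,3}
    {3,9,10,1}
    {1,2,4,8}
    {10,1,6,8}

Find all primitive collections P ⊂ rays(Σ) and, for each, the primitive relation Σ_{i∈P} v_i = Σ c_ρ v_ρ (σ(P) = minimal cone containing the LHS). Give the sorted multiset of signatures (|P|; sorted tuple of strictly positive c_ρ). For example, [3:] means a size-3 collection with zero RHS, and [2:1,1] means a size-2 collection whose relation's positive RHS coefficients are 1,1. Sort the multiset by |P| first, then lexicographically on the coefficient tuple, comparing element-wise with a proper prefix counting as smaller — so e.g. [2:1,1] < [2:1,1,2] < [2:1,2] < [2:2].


Δ(Σ) — 11 vertices, 23 min non-faces:

  P = {2,6}:  v_{2} + v_{6} = 0  so sig = [2:]
  P = {4,10}:  v_{4} + v_{10} = 0  so sig = [2:]
  P = {3,4}:  v_{3} + v_{4} = v_{7}  so sig = [2:1]
  P = {5,8}:  v_{5} + v_{8} = v_{7}  so sig = [2:1]
  P = {7,10}:  v_{7} + v_{10} = v_{3}  so sig = [2:1]
  P = {3,11}:  v_{3} + v_{11} = v_{4} + v_{6}  so sig = [2:1,1]
  P = {8,9}:  v_{8} + v_{9} = v_{6} + v_{10}  so sig = [2:1,1]
  P = {2,9}:  v_{2} + v_{9} = v_{1} + v_{3} + v_{10}  so sig = [2:1,1,1]
  P = {2,11}:  v_{2} + v_{11} = v_{1} + v_{4} + v_{8}  so sig = [2:1,1,1]
  P = {4,9}:  v_{4} + v_{9} = v_{1} + v_{3} + v_{6}  so sig = [2:1,1,1]
  P = {10,11}:  v_{10} + v_{11} = v_{1} + v_{6} + v_{8}  so sig = [2:1,1,1]
  P = {5,11}:  v_{5} + v_{11} = v_{1} + v_{4} + v_{6} + v_{7}  so sig = [2:1,1,1,1]
  P = {7,9}:  v_{7} + v_{9} = v_{1} + 2·v_{3} + v_{6}  so sig = [2:1,1,2]
  P = {4,5}:  v_{4} + v_{5} = v_{1} + 2·v_{7}  so sig = [2:1,2]
  P = {5,10}:  v_{5} + v_{10} = v_{1} + 2·v_{3}  so sig = [2:1,2]
  P = {7,11}:  v_{7} + v_{11} = 2·v_{4} + v_{6}  so sig = [2:1,2]
  P = {9,11}:  v_{9} + v_{11} = v_{1} + 2·v_{6}  so sig = [2:1,2]
  P = {5,9}:  v_{5} + v_{9} = 2·v_{1} + 3·v_{3} + v_{6}  so sig = [2:1,2,3]
  P = {1,3,8}:  v_{1} + v_{3} + v_{8} = 0  so sig = [3:]
  P = {1,3,7}:  v_{1} + v_{3} + v_{7} = v_{5}  so sig = [3:1]
  P = {1,7,8}:  v_{1} + v_{7} + v_{8} = v_{4}  so sig = [3:1]
  P = {1,3,6,10}:  v_{1} + v_{3} + v_{6} + v_{10} = v_{9}  so sig = [4:1]
  P = {1,4,6,8}:  v_{1} + v_{4} + v_{6} + v_{8} = v_{11}  so sig = [4:1]

so the primitive-relation signature multiset is
    |P|=2: 18 collections, coeffs (), (), (1), (1), (1), (1,1), (1,1), (1,1,1), (1,1,1), (1,1,1), (1,1,1), (1,1,1,1), (1,1,2), (1,2), (1,2), (1,2), (1,2), (1,2,3)
    |P|=3: 3 collections, coeffs (), (1), (1)
    |P|=4: 2 collections, coeffs (1), (1)


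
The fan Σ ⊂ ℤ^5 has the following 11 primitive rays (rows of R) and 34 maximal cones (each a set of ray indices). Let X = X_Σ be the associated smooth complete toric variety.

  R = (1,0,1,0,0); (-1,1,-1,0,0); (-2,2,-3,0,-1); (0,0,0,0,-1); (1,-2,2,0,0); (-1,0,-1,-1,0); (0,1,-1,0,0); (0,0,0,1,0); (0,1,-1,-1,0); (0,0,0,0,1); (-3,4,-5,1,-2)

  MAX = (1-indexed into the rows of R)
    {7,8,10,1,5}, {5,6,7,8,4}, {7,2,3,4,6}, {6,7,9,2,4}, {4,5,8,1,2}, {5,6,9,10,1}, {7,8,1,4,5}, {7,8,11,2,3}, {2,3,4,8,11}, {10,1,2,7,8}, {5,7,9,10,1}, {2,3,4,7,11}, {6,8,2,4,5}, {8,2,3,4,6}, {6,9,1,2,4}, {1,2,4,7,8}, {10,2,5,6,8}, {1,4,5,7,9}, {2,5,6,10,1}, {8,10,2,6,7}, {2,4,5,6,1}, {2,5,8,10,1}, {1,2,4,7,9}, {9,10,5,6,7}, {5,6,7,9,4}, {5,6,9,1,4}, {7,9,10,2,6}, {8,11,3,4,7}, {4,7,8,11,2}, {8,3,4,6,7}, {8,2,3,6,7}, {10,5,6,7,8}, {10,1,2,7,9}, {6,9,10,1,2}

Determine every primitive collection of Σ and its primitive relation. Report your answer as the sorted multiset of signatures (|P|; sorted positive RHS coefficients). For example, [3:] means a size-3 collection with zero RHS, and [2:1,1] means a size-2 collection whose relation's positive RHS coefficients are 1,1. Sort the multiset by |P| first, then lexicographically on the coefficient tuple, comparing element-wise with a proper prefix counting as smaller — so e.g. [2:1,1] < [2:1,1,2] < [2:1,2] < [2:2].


The 17 primitive collections of Σ (r=11, n=5):

  {4,10}:  v_{4} + v_{10} = 0  ⟹  sig = [2:]
  {8,9}:  v_{8} + v_{9} = v_{7}  ⟹  sig = [2:1]
  {1,3}:  v_{1} + v_{3} = v_{2} + v_{4} + v_{7}  ⟹  sig = [2:1,1,1]
  {3,5}:  v_{3} + v_{5} = v_{4} + v_{6} + v_{8}  ⟹  sig = [2:1,1,1]
  {5,11}:  v_{5} + v_{11} = v_{3} + v_{4} + v_{8}  ⟹  sig = [2:1,1,1]
  {3,10}:  v_{3} + v_{10} = v_{2} + v_{6} + v_{7} + v_{8}  ⟹  sig = [2:1,1,1,1]
  {10,11}:  v_{10} + v_{11} = v_{2} + v_{3} + v_{7} + v_{8}  ⟹  sig = [2:1,1,1,1]
  {3,9}:  v_{3} + v_{9} = v_{2} + v_{4} + v_{6} + 2·v_{7}  ⟹  sig = [2:1,1,1,2]
  {9,11}:  v_{9} + v_{11} = v_{2} + v_{3} + v_{4} + 2·v_{7}  ⟹  sig = [2:1,1,1,2]
  {1,11}:  v_{1} + v_{11} = 2·v_{2} + 2·v_{4} + 2·v_{7} + v_{8}  ⟹  sig = [2:1,2,2,2]
  {6,11}:  v_{6} + v_{11} = 2·v_{3}  ⟹  sig = [2:2]
  {1,6,8}:  v_{1} + v_{6} + v_{8} = 0  ⟹  sig = [3:]
  {2,5,7}:  v_{2} + v_{5} + v_{7} = 0  ⟹  sig = [3:]
  {1,6,7}:  v_{1} + v_{6} + v_{7} = v_{9}  ⟹  sig = [3:1]
  {2,5,9}:  v_{2} + v_{5} + v_{9} = v_{1} + v_{6}  ⟹  sig = [3:1,1]
  {2,3,4,7,8}:  v_{2} + v_{3} + v_{4} + v_{7} + v_{8} = v_{11}  ⟹  sig = [5:1]
  {2,4,6,7,8}:  v_{2} + v_{4} + v_{6} + v_{7} + v_{8} = v_{3}  ⟹  sig = [5:1]

Hence PRS(X_Σ) =
    [2:]
    [2:1]
    [2:1,1,1]
    [2:1,1,1]
    [2:1,1,1]
    [2:1,1,1,1]
    [2:1,1,1,1]
    [2:1,1,1,2]
    [2:1,1,1,2]
    [2:1,2,2,2]
    [2:2]
    [3:]
    [3:]
    [3:1]
    [3:1,1]
    [5:1]
    [5:1]


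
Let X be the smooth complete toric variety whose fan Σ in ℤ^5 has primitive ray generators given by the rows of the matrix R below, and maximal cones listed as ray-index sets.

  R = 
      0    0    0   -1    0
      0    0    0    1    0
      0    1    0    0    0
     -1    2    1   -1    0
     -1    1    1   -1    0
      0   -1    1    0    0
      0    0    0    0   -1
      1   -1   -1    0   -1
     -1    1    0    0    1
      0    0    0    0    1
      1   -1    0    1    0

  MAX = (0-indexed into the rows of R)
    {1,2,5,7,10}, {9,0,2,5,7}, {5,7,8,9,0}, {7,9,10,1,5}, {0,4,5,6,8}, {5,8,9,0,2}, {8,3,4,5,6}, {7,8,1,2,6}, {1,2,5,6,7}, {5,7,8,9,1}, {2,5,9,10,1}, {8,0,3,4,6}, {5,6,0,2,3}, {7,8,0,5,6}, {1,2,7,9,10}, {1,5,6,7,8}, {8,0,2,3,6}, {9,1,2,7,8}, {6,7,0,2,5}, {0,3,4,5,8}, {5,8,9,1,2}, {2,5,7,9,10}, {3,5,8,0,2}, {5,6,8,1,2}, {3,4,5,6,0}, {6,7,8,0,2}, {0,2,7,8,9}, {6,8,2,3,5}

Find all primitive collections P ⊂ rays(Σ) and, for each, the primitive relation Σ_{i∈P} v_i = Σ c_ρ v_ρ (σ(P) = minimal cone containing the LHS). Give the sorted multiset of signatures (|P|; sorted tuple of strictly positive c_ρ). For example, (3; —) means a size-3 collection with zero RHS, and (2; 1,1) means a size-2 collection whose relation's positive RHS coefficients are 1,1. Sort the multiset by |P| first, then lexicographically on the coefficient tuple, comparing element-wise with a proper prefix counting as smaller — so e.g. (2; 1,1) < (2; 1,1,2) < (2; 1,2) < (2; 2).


18 collections generate NE(X_Σ); each relation:

  {0,1}:  v_{0} + v_{1} = 0  ⇒ sig = (2; —)
  {6,9}:  v_{6} + v_{9} = 0  ⇒ sig = (2; —)
  {2,4}:  v_{2} + v_{4} = v_{3}  ⇒ sig = (2; 1)
  {4,7}:  v_{4} + v_{7} = v_{0} + v_{6}  ⇒ sig = (2; 1,1)
  {4,10}:  v_{4} + v_{10} = v_{2} + v_{5}  ⇒ sig = (2; 1,1)
  {8,10}:  v_{8} + v_{10} = v_{1} + v_{9}  ⇒ sig = (2; 1,1)
  {3,7}:  v_{3} + v_{7} = v_{0} + v_{2} + v_{6}  ⇒ sig = (2; 1,1,1)
  {0,10}:  v_{0} + v_{10} = v_{2} + v_{5} + v_{7} + v_{9}  ⇒ sig = (2; 1,1,1,1)
  {1,4}:  v_{1} + v_{4} = v_{2} + v_{5} + v_{6} + v_{8}  ⇒ sig = (2; 1,1,1,1)
  {4,9}:  v_{4} + v_{9} = v_{0} + v_{2} + v_{5} + v_{8}  ⇒ sig = (2; 1,1,1,1)
  {6,10}:  v_{6} + v_{10} = v_{1} + v_{2} + v_{5} + v_{7}  ⇒ sig = (2; 1,1,1,1)
  {1,3}:  v_{1} + v_{3} = 2·v_{2} + v_{5} + v_{6} + v_{8}  ⇒ sig = (2; 1,1,1,2)
  {3,9}:  v_{3} + v_{9} = v_{0} + 2·v_{2} + v_{5} + v_{8}  ⇒ sig = (2; 1,1,1,2)
  {3,10}:  v_{3} + v_{10} = 2·v_{2} + v_{5}  ⇒ sig = (2; 1,2)
  {2,5,7,8}:  v_{2} + v_{5} + v_{7} + v_{8} = 0  ⇒ sig = (4; —)
  {0,2,5,6,8}:  v_{0} + v_{2} + v_{5} + v_{6} + v_{8} = v_{4}  ⇒ sig = (5; 1)
  {1,2,5,7,9}:  v_{1} + v_{2} + v_{5} + v_{7} + v_{9} = v_{10}  ⇒ sig = (5; 1)
  {0,3,5,6,8}:  v_{0} + v_{3} + v_{5} + v_{6} + v_{8} = 2·v_{4}  ⇒ sig = (5; 2)

Sorted signature multiset PRS(X):
[(2; —), (2; —), (2; 1), (2; 1,1), (2; 1,1), (2; 1,1), (2; 1,1,1), (2; 1,1,1,1), (2; 1,1,1,1), (2; 1,1,1,1), (2; 1,1,1,1), (2; 1,1,1,2), (2; 1,1,1,2), (2; 1,2), (4; —), (5; 1), (5; 1), (5; 2)]


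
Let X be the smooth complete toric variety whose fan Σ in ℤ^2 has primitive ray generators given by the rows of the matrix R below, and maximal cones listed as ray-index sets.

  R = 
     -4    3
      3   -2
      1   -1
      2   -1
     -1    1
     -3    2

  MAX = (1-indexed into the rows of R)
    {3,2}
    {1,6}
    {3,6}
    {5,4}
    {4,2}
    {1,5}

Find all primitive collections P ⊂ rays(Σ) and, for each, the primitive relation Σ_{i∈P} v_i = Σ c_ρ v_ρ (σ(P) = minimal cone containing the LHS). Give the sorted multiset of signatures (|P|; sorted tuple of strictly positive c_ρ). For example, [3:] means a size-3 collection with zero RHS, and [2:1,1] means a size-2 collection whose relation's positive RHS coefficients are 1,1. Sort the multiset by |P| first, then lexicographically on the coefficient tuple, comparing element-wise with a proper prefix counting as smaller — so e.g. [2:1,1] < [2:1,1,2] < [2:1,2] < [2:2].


Minimal non-faces — 9 found among 6 rays, 6 max cones:

  P = {2,6}:  v_{2} + v_{6} = 0  ⟹  sig = [2:]
  P = {3,5}:  v_{3} + v_{5} = 0  ⟹  sig = [2:]
  P = {1,2}:  v_{1} + v_{2} = v_{5}  ⟹  sig = [2:1]
  P = {1,3}:  v_{1} + v_{3} = v_{6}  ⟹  sig = [2:1]
  P = {2,5}:  v_{2} + v_{5} = v_{4}  ⟹  sig = [2:1]
  P = {3,4}:  v_{3} + v_{4} = v_{2}  ⟹  sig = [2:1]
  P = {4,6}:  v_{4} + v_{6} = v_{5}  ⟹  sig = [2:1]
  P = {5,6}:  v_{5} + v_{6} = v_{1}  ⟹  sig = [2:1]
  P = {1,4}:  v_{1} + v_{4} = 2·v_{5}  ⟹  sig = [2:2]

Hence PRS(X_Σ) =
{ [2:] ×2,  [2:1] ×6,  [2:2] }


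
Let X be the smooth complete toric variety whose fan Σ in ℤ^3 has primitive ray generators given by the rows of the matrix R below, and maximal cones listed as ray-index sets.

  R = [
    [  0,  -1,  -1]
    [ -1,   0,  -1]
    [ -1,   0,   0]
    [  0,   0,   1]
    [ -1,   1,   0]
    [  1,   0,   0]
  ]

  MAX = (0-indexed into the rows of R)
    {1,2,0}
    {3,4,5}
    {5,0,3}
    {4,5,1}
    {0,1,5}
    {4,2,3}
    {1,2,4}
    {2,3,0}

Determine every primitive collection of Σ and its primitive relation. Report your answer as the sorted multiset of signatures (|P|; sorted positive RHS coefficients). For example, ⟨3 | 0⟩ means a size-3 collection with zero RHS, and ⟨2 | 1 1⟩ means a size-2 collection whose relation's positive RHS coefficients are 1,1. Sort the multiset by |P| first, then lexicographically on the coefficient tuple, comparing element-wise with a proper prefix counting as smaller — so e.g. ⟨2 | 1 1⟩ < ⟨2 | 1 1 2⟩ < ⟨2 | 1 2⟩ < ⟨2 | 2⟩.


3 collections generate NE(X_Σ); each relation:

  P={2,5}:  v_{2} + v_{5} = 0  ⇒ sig = ⟨2 | 0⟩
  P={0,4}:  v_{0} + v_{4} = v_{1}  ⇒ sig = ⟨2 | 1⟩
  P={1,3}:  v_{1} + v_{3} = v_{2}  ⇒ sig = ⟨2 | 1⟩

Hence PRS(X_Σ) =
    ⟨2 | 0⟩
    ⟨2 | 1⟩
    ⟨2 | 1⟩


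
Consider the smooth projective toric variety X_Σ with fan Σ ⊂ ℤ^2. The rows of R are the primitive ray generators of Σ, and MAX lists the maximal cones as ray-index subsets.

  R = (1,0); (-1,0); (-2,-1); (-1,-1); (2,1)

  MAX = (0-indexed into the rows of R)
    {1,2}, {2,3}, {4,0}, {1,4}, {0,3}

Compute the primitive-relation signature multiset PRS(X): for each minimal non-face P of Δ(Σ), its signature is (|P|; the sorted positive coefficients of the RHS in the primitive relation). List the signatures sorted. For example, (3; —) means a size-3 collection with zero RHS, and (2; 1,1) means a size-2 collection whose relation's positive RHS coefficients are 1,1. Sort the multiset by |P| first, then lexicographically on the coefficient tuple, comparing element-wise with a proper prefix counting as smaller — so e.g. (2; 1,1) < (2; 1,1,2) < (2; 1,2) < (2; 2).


Minimal non-faces — 5 found among 5 rays, 5 max cones:

  • {0,1}:  v_{0} + v_{1} = 0 ; sig = (2; —)
  • {2,4}:  v_{2} + v_{4} = 0 ; sig = (2; —)
  • {0,2}:  v_{0} + v_{2} = v_{3} ; sig = (2; 1)
  • {1,3}:  v_{1} + v_{3} = v_{2} ; sig = (2; 1)
  • {3,4}:  v_{3} + v_{4} = v_{0} ; sig = (2; 1)

Hence PRS(X_Σ) =
[(2; —), (2; —), (2; 1), (2; 1), (2; 1)]


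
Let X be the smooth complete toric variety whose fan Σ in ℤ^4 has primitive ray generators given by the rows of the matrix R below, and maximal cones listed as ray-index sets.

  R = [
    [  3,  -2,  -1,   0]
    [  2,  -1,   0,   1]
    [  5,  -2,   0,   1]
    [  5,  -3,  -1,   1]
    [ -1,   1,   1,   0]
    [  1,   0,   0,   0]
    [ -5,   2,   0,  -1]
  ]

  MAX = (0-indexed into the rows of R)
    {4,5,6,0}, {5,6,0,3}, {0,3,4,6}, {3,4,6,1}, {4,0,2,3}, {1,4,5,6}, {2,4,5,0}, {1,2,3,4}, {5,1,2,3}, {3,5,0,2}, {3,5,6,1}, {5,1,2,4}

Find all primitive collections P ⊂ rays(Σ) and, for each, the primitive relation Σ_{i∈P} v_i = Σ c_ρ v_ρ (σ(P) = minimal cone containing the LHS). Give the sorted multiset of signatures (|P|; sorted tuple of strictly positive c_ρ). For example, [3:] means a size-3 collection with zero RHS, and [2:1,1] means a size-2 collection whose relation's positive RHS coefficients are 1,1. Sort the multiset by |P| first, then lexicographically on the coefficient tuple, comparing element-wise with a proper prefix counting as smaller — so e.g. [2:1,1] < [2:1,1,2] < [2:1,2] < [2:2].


Δ(Σ) — 7 vertices, 3 min non-faces:

  P = {2,6}:  v_{2} + v_{6} = 0  so sig = [2:]
  P = {0,1}:  v_{0} + v_{1} = v_{3}  so sig = [2:1]
  P = {3,4,5}:  v_{3} + v_{4} + v_{5} = v_{2}  so sig = [3:1]

Signatures (|P|; sorted positive RHS coefficients), sorted:
{ [2:],  [2:1],  [3:1] }


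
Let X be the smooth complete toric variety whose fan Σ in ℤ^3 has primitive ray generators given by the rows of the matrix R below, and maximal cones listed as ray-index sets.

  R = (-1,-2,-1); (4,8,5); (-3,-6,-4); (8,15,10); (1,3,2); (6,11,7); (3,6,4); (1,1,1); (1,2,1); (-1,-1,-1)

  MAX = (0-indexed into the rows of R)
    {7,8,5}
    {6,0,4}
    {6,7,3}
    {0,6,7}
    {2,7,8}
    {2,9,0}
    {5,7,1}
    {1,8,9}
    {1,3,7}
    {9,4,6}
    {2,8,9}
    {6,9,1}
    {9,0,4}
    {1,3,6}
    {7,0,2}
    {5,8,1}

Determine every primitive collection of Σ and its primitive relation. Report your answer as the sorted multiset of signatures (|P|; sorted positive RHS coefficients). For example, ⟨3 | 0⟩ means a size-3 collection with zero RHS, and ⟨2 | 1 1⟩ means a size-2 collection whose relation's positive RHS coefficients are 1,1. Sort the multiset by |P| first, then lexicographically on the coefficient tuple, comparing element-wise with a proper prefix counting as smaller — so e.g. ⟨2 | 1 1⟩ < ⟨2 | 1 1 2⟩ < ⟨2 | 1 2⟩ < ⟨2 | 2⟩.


Σ has 24 primitive collections:

  {0,8}:  v_{0} + v_{8} = 0  →  sig = ⟨2 | 0⟩
  {2,6}:  v_{2} + v_{6} = 0  →  sig = ⟨2 | 0⟩
  {7,9}:  v_{7} + v_{9} = 0  →  sig = ⟨2 | 0⟩
  {0,1}:  v_{0} + v_{1} = v_{6}  →  sig = ⟨2 | 1⟩
  {1,2}:  v_{1} + v_{2} = v_{8}  →  sig = ⟨2 | 1⟩
  {6,8}:  v_{6} + v_{8} = v_{1}  →  sig = ⟨2 | 1⟩
  {0,5}:  v_{0} + v_{5} = v_{1} + v_{7}  →  sig = ⟨2 | 1 1⟩
  {2,3}:  v_{2} + v_{3} = v_{1} + v_{7}  →  sig = ⟨2 | 1 1⟩
  {2,4}:  v_{2} + v_{4} = v_{0} + v_{9}  →  sig = ⟨2 | 1 1⟩
  {3,9}:  v_{3} + v_{9} = v_{1} + v_{6}  →  sig = ⟨2 | 1 1⟩
  {4,5}:  v_{4} + v_{5} = v_{1} + v_{6}  →  sig = ⟨2 | 1 1⟩
  {4,7}:  v_{4} + v_{7} = v_{0} + v_{6}  →  sig = ⟨2 | 1 1⟩
  {4,8}:  v_{4} + v_{8} = v_{6} + v_{9}  →  sig = ⟨2 | 1 1⟩
  {5,9}:  v_{5} + v_{9} = v_{1} + v_{8}  →  sig = ⟨2 | 1 1⟩
  {0,3}:  v_{0} + v_{3} = 2·v_{6} + v_{7}  →  sig = ⟨2 | 1 2⟩
  {1,4}:  v_{1} + v_{4} = 2·v_{6} + v_{9}  →  sig = ⟨2 | 1 2⟩
  {2,5}:  v_{2} + v_{5} = v_{7} + 2·v_{8}  →  sig = ⟨2 | 1 2⟩
  {3,8}:  v_{3} + v_{8} = 2·v_{1} + v_{7}  →  sig = ⟨2 | 1 2⟩
  {5,6}:  v_{5} + v_{6} = 2·v_{1} + v_{7}  →  sig = ⟨2 | 1 2⟩
  {3,5}:  v_{3} + v_{5} = 3·v_{1} + 2·v_{7}  →  sig = ⟨2 | 2 3⟩
  {3,4}:  v_{3} + v_{4} = 3·v_{6}  →  sig = ⟨2 | 3⟩
  {0,6,9}:  v_{0} + v_{6} + v_{9} = v_{4}  →  sig = ⟨3 | 1⟩
  {1,6,7}:  v_{1} + v_{6} + v_{7} = v_{3}  →  sig = ⟨3 | 1⟩
  {1,7,8}:  v_{1} + v_{7} + v_{8} = v_{5}  →  sig = ⟨3 | 1⟩

Sorted signature multiset PRS(X):
    ⟨2 | 0⟩
    ⟨2 | 0⟩
    ⟨2 | 0⟩
    ⟨2 | 1⟩
    ⟨2 | 1⟩
    ⟨2 | 1⟩
    ⟨2 | 1 1⟩
    ⟨2 | 1 1⟩
    ⟨2 | 1 1⟩
    ⟨2 | 1 1⟩
    ⟨2 | 1 1⟩
    ⟨2 | 1 1⟩
    ⟨2 | 1 1⟩
    ⟨2 | 1 1⟩
    ⟨2 | 1 2⟩
    ⟨2 | 1 2⟩
    ⟨2 | 1 2⟩
    ⟨2 | 1 2⟩
    ⟨2 | 1 2⟩
    ⟨2 | 2 3⟩
    ⟨2 | 3⟩
    ⟨3 | 1⟩
    ⟨3 | 1⟩
    ⟨3 | 1⟩
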